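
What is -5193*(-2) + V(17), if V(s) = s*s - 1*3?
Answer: 10672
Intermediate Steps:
V(s) = -3 + s² (V(s) = s² - 3 = -3 + s²)
-5193*(-2) + V(17) = -5193*(-2) + (-3 + 17²) = 10386 + (-3 + 289) = 10386 + 286 = 10672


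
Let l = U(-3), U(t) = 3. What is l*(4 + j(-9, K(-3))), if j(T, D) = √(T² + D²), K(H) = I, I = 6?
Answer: 12 + 9*√13 ≈ 44.450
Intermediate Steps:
K(H) = 6
j(T, D) = √(D² + T²)
l = 3
l*(4 + j(-9, K(-3))) = 3*(4 + √(6² + (-9)²)) = 3*(4 + √(36 + 81)) = 3*(4 + √117) = 3*(4 + 3*√13) = 12 + 9*√13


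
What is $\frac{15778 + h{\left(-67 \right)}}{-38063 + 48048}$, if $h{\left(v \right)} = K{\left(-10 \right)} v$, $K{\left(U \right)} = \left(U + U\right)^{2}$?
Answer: $- \frac{11022}{9985} \approx -1.1039$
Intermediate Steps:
$K{\left(U \right)} = 4 U^{2}$ ($K{\left(U \right)} = \left(2 U\right)^{2} = 4 U^{2}$)
$h{\left(v \right)} = 400 v$ ($h{\left(v \right)} = 4 \left(-10\right)^{2} v = 4 \cdot 100 v = 400 v$)
$\frac{15778 + h{\left(-67 \right)}}{-38063 + 48048} = \frac{15778 + 400 \left(-67\right)}{-38063 + 48048} = \frac{15778 - 26800}{9985} = \left(-11022\right) \frac{1}{9985} = - \frac{11022}{9985}$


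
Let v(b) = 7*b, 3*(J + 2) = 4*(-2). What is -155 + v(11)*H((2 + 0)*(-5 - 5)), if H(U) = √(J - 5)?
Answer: -155 + 77*I*√87/3 ≈ -155.0 + 239.4*I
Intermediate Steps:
J = -14/3 (J = -2 + (4*(-2))/3 = -2 + (⅓)*(-8) = -2 - 8/3 = -14/3 ≈ -4.6667)
H(U) = I*√87/3 (H(U) = √(-14/3 - 5) = √(-29/3) = I*√87/3)
-155 + v(11)*H((2 + 0)*(-5 - 5)) = -155 + (7*11)*(I*√87/3) = -155 + 77*(I*√87/3) = -155 + 77*I*√87/3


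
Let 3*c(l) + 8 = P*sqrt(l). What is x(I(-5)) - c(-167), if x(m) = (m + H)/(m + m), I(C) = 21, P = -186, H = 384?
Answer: 517/42 + 62*I*sqrt(167) ≈ 12.31 + 801.22*I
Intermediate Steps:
c(l) = -8/3 - 62*sqrt(l) (c(l) = -8/3 + (-186*sqrt(l))/3 = -8/3 - 62*sqrt(l))
x(m) = (384 + m)/(2*m) (x(m) = (m + 384)/(m + m) = (384 + m)/((2*m)) = (384 + m)*(1/(2*m)) = (384 + m)/(2*m))
x(I(-5)) - c(-167) = (1/2)*(384 + 21)/21 - (-8/3 - 62*I*sqrt(167)) = (1/2)*(1/21)*405 - (-8/3 - 62*I*sqrt(167)) = 135/14 - (-8/3 - 62*I*sqrt(167)) = 135/14 + (8/3 + 62*I*sqrt(167)) = 517/42 + 62*I*sqrt(167)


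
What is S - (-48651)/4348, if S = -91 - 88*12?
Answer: -4938505/4348 ≈ -1135.8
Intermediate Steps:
S = -1147 (S = -91 - 1056 = -1147)
S - (-48651)/4348 = -1147 - (-48651)/4348 = -1147 - 1*(-48651/4348) = -1147 + 48651/4348 = -4938505/4348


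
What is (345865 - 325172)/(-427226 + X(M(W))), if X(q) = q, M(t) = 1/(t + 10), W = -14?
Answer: -82772/1708905 ≈ -0.048436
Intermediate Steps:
M(t) = 1/(10 + t)
(345865 - 325172)/(-427226 + X(M(W))) = (345865 - 325172)/(-427226 + 1/(10 - 14)) = 20693/(-427226 + 1/(-4)) = 20693/(-427226 - ¼) = 20693/(-1708905/4) = 20693*(-4/1708905) = -82772/1708905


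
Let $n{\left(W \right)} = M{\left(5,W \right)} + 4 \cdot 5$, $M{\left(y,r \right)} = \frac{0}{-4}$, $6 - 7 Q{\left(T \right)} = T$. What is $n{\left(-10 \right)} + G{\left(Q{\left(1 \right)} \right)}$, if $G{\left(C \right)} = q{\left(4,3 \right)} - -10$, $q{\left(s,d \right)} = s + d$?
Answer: $37$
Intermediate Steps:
$q{\left(s,d \right)} = d + s$
$Q{\left(T \right)} = \frac{6}{7} - \frac{T}{7}$
$M{\left(y,r \right)} = 0$ ($M{\left(y,r \right)} = 0 \left(- \frac{1}{4}\right) = 0$)
$G{\left(C \right)} = 17$ ($G{\left(C \right)} = \left(3 + 4\right) - -10 = 7 + 10 = 17$)
$n{\left(W \right)} = 20$ ($n{\left(W \right)} = 0 + 4 \cdot 5 = 0 + 20 = 20$)
$n{\left(-10 \right)} + G{\left(Q{\left(1 \right)} \right)} = 20 + 17 = 37$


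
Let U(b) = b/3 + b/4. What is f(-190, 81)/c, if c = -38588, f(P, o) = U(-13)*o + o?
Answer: 2133/154352 ≈ 0.013819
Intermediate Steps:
U(b) = 7*b/12 (U(b) = b*(⅓) + b*(¼) = b/3 + b/4 = 7*b/12)
f(P, o) = -79*o/12 (f(P, o) = ((7/12)*(-13))*o + o = -91*o/12 + o = -79*o/12)
f(-190, 81)/c = -79/12*81/(-38588) = -2133/4*(-1/38588) = 2133/154352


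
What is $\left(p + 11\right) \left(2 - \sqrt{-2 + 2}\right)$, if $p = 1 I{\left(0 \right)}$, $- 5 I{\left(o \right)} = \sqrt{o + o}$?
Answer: $22$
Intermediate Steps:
$I{\left(o \right)} = - \frac{\sqrt{2} \sqrt{o}}{5}$ ($I{\left(o \right)} = - \frac{\sqrt{o + o}}{5} = - \frac{\sqrt{2 o}}{5} = - \frac{\sqrt{2} \sqrt{o}}{5}$)
$p = 0$ ($p = 1 \left(- \frac{\sqrt{2} \sqrt{0}}{5}\right) = 1 \left(\left(- \frac{1}{5}\right) \sqrt{2} \cdot 0\right) = 1 \cdot 0 = 0$)
$\left(p + 11\right) \left(2 - \sqrt{-2 + 2}\right) = \left(0 + 11\right) \left(2 - \sqrt{-2 + 2}\right) = 11 \left(2 - \sqrt{0}\right) = 11 \left(2 - 0\right) = 11 \left(2 + 0\right) = 11 \cdot 2 = 22$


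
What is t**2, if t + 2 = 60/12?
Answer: 9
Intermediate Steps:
t = 3 (t = -2 + 60/12 = -2 + 60*(1/12) = -2 + 5 = 3)
t**2 = 3**2 = 9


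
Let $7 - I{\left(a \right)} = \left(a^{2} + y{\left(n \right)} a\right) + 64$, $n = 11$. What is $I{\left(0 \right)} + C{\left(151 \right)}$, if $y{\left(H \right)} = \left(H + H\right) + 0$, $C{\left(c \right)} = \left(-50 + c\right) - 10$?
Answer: $34$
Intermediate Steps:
$C{\left(c \right)} = -60 + c$
$y{\left(H \right)} = 2 H$ ($y{\left(H \right)} = 2 H + 0 = 2 H$)
$I{\left(a \right)} = -57 - a^{2} - 22 a$ ($I{\left(a \right)} = 7 - \left(\left(a^{2} + 2 \cdot 11 a\right) + 64\right) = 7 - \left(\left(a^{2} + 22 a\right) + 64\right) = 7 - \left(64 + a^{2} + 22 a\right) = -57 - a^{2} - 22 a$)
$I{\left(0 \right)} + C{\left(151 \right)} = \left(-57 - 0^{2} - 0\right) + \left(-60 + 151\right) = \left(-57 - 0 + 0\right) + 91 = \left(-57 + 0 + 0\right) + 91 = -57 + 91 = 34$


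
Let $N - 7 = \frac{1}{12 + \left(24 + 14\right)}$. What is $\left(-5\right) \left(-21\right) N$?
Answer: $\frac{7371}{10} \approx 737.1$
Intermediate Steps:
$N = \frac{351}{50}$ ($N = 7 + \frac{1}{12 + \left(24 + 14\right)} = 7 + \frac{1}{12 + 38} = 7 + \frac{1}{50} = \frac{351}{50} \approx 7.02$)
$\left(-5\right) \left(-21\right) N = \left(-5\right) \left(-21\right) \frac{351}{50} = 105 \cdot \frac{351}{50} = \frac{7371}{10}$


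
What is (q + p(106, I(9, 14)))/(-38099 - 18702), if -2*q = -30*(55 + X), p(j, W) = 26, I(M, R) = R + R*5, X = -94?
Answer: 559/56801 ≈ 0.0098414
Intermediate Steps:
I(M, R) = 6*R (I(M, R) = R + 5*R = 6*R)
q = -585 (q = -(-15)*(55 - 94) = -(-15)*(-39) = -1/2*1170 = -585)
(q + p(106, I(9, 14)))/(-38099 - 18702) = (-585 + 26)/(-38099 - 18702) = -559/(-56801) = -559*(-1/56801) = 559/56801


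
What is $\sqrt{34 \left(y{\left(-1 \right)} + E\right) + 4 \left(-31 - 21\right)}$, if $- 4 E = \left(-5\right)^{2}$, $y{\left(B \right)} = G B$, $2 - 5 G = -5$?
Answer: $\frac{i \sqrt{46810}}{10} \approx 21.636 i$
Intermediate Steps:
$G = \frac{7}{5}$ ($G = \frac{2}{5} - -1 = \frac{2}{5} + 1 = \frac{7}{5} \approx 1.4$)
$y{\left(B \right)} = \frac{7 B}{5}$
$E = - \frac{25}{4}$ ($E = - \frac{\left(-5\right)^{2}}{4} = \left(- \frac{1}{4}\right) 25 = - \frac{25}{4} \approx -6.25$)
$\sqrt{34 \left(y{\left(-1 \right)} + E\right) + 4 \left(-31 - 21\right)} = \sqrt{34 \left(\frac{7}{5} \left(-1\right) - \frac{25}{4}\right) + 4 \left(-31 - 21\right)} = \sqrt{34 \left(- \frac{7}{5} - \frac{25}{4}\right) + 4 \left(-52\right)} = \sqrt{34 \left(- \frac{153}{20}\right) - 208} = \sqrt{- \frac{2601}{10} - 208} = \sqrt{- \frac{4681}{10}} = \frac{i \sqrt{46810}}{10}$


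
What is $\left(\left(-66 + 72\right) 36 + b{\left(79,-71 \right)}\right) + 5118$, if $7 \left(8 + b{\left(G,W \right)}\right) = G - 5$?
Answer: $\frac{37356}{7} \approx 5336.6$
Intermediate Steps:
$b{\left(G,W \right)} = - \frac{61}{7} + \frac{G}{7}$ ($b{\left(G,W \right)} = -8 + \frac{G - 5}{7} = -8 + \frac{-5 + G}{7} = -8 + \left(- \frac{5}{7} + \frac{G}{7}\right) = - \frac{61}{7} + \frac{G}{7}$)
$\left(\left(-66 + 72\right) 36 + b{\left(79,-71 \right)}\right) + 5118 = \left(\left(-66 + 72\right) 36 + \left(- \frac{61}{7} + \frac{1}{7} \cdot 79\right)\right) + 5118 = \left(6 \cdot 36 + \left(- \frac{61}{7} + \frac{79}{7}\right)\right) + 5118 = \left(216 + \frac{18}{7}\right) + 5118 = \frac{1530}{7} + 5118 = \frac{37356}{7}$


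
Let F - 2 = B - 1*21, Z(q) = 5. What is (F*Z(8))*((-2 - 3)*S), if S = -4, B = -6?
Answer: -2500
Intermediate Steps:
F = -25 (F = 2 + (-6 - 1*21) = 2 + (-6 - 21) = 2 - 27 = -25)
(F*Z(8))*((-2 - 3)*S) = (-25*5)*((-2 - 3)*(-4)) = -(-625)*(-4) = -125*20 = -2500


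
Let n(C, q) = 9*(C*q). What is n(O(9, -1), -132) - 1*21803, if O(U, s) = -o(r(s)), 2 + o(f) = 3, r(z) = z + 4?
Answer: -20615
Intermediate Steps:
r(z) = 4 + z
o(f) = 1 (o(f) = -2 + 3 = 1)
O(U, s) = -1 (O(U, s) = -1*1 = -1)
n(C, q) = 9*C*q
n(O(9, -1), -132) - 1*21803 = 9*(-1)*(-132) - 1*21803 = 1188 - 21803 = -20615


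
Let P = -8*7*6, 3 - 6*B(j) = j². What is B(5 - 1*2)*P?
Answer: 336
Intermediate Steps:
B(j) = ½ - j²/6
P = -336 (P = -56*6 = -336)
B(5 - 1*2)*P = (½ - (5 - 1*2)²/6)*(-336) = (½ - (5 - 2)²/6)*(-336) = (½ - ⅙*3²)*(-336) = (½ - ⅙*9)*(-336) = (½ - 3/2)*(-336) = -1*(-336) = 336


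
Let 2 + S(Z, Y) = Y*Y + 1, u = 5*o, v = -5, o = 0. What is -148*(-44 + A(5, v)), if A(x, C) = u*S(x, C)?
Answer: 6512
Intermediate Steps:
u = 0 (u = 5*0 = 0)
S(Z, Y) = -1 + Y² (S(Z, Y) = -2 + (Y*Y + 1) = -2 + (Y² + 1) = -2 + (1 + Y²) = -1 + Y²)
A(x, C) = 0 (A(x, C) = 0*(-1 + C²) = 0)
-148*(-44 + A(5, v)) = -148*(-44 + 0) = -148*(-44) = 6512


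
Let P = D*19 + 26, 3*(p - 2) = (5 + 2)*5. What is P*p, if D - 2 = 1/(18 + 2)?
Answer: 17753/20 ≈ 887.65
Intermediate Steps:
p = 41/3 (p = 2 + ((5 + 2)*5)/3 = 2 + (7*5)/3 = 2 + (⅓)*35 = 2 + 35/3 = 41/3 ≈ 13.667)
D = 41/20 (D = 2 + 1/(18 + 2) = 2 + 1/20 = 41/20 ≈ 2.0500)
P = 1299/20 (P = (41/20)*19 + 26 = 779/20 + 26 = 1299/20 ≈ 64.950)
P*p = (1299/20)*(41/3) = 17753/20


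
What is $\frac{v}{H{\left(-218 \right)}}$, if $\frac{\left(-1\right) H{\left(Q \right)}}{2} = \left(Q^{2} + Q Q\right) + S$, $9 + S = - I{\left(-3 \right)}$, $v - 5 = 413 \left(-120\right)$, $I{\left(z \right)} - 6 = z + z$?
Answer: $\frac{49555}{190078} \approx 0.26071$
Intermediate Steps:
$I{\left(z \right)} = 6 + 2 z$ ($I{\left(z \right)} = 6 + \left(z + z\right) = 6 + 2 z$)
$v = -49555$ ($v = 5 + 413 \left(-120\right) = 5 - 49560 = -49555$)
$S = -9$ ($S = -9 - \left(6 + 2 \left(-3\right)\right) = -9 - \left(6 - 6\right) = -9 - 0 = -9 + 0 = -9$)
$H{\left(Q \right)} = 18 - 4 Q^{2}$ ($H{\left(Q \right)} = - 2 \left(\left(Q^{2} + Q Q\right) - 9\right) = - 2 \left(\left(Q^{2} + Q^{2}\right) - 9\right) = - 2 \left(2 Q^{2} - 9\right) = - 2 \left(-9 + 2 Q^{2}\right) = 18 - 4 Q^{2}$)
$\frac{v}{H{\left(-218 \right)}} = - \frac{49555}{18 - 4 \left(-218\right)^{2}} = - \frac{49555}{18 - 190096} = - \frac{49555}{-190078} = \left(-49555\right) \left(- \frac{1}{190078}\right) = \frac{49555}{190078}$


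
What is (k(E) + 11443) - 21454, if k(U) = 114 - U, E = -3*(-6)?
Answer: -9915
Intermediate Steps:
E = 18
(k(E) + 11443) - 21454 = ((114 - 1*18) + 11443) - 21454 = ((114 - 18) + 11443) - 21454 = (96 + 11443) - 21454 = 11539 - 21454 = -9915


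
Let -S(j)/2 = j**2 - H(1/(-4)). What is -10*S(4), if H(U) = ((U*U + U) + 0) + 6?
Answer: 815/4 ≈ 203.75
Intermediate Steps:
H(U) = 6 + U + U**2 (H(U) = ((U**2 + U) + 0) + 6 = ((U + U**2) + 0) + 6 = (U + U**2) + 6 = 6 + U + U**2)
S(j) = 93/8 - 2*j**2 (S(j) = -2*(j**2 - (6 + 1/(-4) + (1/(-4))**2)) = -2*(j**2 - (6 - 1/4 + (-1/4)**2)) = -2*(j**2 - (6 - 1/4 + 1/16)) = -2*(j**2 - 1*93/16) = -2*(j**2 - 93/16) = -2*(-93/16 + j**2) = 93/8 - 2*j**2)
-10*S(4) = -10*(93/8 - 2*4**2) = -10*(93/8 - 2*16) = -10*(93/8 - 32) = -10*(-163/8) = 815/4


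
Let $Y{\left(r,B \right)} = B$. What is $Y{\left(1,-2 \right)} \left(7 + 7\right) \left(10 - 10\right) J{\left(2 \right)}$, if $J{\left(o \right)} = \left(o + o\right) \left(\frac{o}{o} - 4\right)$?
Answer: $0$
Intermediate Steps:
$J{\left(o \right)} = - 6 o$ ($J{\left(o \right)} = 2 o \left(1 - 4\right) = 2 o \left(-3\right) = - 6 o$)
$Y{\left(1,-2 \right)} \left(7 + 7\right) \left(10 - 10\right) J{\left(2 \right)} = - 2 \left(7 + 7\right) \left(10 - 10\right) \left(\left(-6\right) 2\right) = - 2 \cdot 14 \cdot 0 \left(-12\right) = \left(-2\right) 0 \left(-12\right) = 0 \left(-12\right) = 0$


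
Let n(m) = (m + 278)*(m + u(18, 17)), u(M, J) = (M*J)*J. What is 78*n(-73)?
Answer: 82012710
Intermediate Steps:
u(M, J) = M*J² (u(M, J) = (J*M)*J = M*J²)
n(m) = (278 + m)*(5202 + m) (n(m) = (m + 278)*(m + 18*17²) = (278 + m)*(m + 18*289) = (278 + m)*(m + 5202) = (278 + m)*(5202 + m))
78*n(-73) = 78*(1446156 + (-73)² + 5480*(-73)) = 78*(1446156 + 5329 - 400040) = 78*1051445 = 82012710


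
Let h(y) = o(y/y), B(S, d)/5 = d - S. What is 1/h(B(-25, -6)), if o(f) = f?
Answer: 1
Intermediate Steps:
B(S, d) = -5*S + 5*d (B(S, d) = 5*(d - S) = -5*S + 5*d)
h(y) = 1 (h(y) = y/y = 1)
1/h(B(-25, -6)) = 1/1 = 1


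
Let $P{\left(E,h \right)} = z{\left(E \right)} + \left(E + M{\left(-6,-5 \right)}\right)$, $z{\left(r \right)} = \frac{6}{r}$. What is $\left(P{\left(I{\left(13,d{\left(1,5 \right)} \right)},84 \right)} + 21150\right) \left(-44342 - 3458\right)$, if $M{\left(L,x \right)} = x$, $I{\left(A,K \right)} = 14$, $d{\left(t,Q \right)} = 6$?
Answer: $- \frac{7079944800}{7} \approx -1.0114 \cdot 10^{9}$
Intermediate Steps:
$P{\left(E,h \right)} = -5 + E + \frac{6}{E}$ ($P{\left(E,h \right)} = \frac{6}{E} + \left(E - 5\right) = \frac{6}{E} + \left(-5 + E\right) = -5 + E + \frac{6}{E}$)
$\left(P{\left(I{\left(13,d{\left(1,5 \right)} \right)},84 \right)} + 21150\right) \left(-44342 - 3458\right) = \left(\left(-5 + 14 + \frac{6}{14}\right) + 21150\right) \left(-44342 - 3458\right) = \left(\left(-5 + 14 + 6 \cdot \frac{1}{14}\right) + 21150\right) \left(-47800\right) = \left(\left(-5 + 14 + \frac{3}{7}\right) + 21150\right) \left(-47800\right) = \left(\frac{66}{7} + 21150\right) \left(-47800\right) = \frac{148116}{7} \left(-47800\right) = - \frac{7079944800}{7}$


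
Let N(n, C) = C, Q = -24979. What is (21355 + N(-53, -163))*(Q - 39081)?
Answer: -1357559520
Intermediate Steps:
(21355 + N(-53, -163))*(Q - 39081) = (21355 - 163)*(-24979 - 39081) = 21192*(-64060) = -1357559520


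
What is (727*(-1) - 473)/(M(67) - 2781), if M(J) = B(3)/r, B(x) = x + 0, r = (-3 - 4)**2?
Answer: 9800/22711 ≈ 0.43151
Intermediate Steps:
r = 49 (r = (-7)**2 = 49)
B(x) = x
M(J) = 3/49
(727*(-1) - 473)/(M(67) - 2781) = (727*(-1) - 473)/(3/49 - 2781) = (-727 - 473)/(-136266/49) = -1200*(-49/136266) = 9800/22711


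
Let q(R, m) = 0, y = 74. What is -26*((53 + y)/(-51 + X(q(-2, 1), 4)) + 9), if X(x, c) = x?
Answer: -8632/51 ≈ -169.25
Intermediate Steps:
-26*((53 + y)/(-51 + X(q(-2, 1), 4)) + 9) = -26*((53 + 74)/(-51 + 0) + 9) = -26*(127/(-51) + 9) = -26*(127*(-1/51) + 9) = -26*(-127/51 + 9) = -26*332/51 = -8632/51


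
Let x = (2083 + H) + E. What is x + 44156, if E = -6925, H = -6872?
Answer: 32442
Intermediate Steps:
x = -11714 (x = (2083 - 6872) - 6925 = -4789 - 6925 = -11714)
x + 44156 = -11714 + 44156 = 32442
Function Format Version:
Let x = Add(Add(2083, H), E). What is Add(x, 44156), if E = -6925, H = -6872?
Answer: 32442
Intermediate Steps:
x = -11714 (x = Add(Add(2083, -6872), -6925) = Add(-4789, -6925) = -11714)
Add(x, 44156) = Add(-11714, 44156) = 32442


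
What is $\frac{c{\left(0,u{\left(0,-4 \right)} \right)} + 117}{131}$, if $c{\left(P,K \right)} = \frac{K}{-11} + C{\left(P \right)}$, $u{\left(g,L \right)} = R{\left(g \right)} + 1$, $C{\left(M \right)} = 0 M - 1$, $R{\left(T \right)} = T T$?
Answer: $\frac{1275}{1441} \approx 0.8848$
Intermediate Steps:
$R{\left(T \right)} = T^{2}$
$C{\left(M \right)} = -1$ ($C{\left(M \right)} = 0 - 1 = -1$)
$u{\left(g,L \right)} = 1 + g^{2}$ ($u{\left(g,L \right)} = g^{2} + 1 = 1 + g^{2}$)
$c{\left(P,K \right)} = -1 - \frac{K}{11}$ ($c{\left(P,K \right)} = \frac{K}{-11} - 1 = - \frac{K}{11} - 1 = -1 - \frac{K}{11}$)
$\frac{c{\left(0,u{\left(0,-4 \right)} \right)} + 117}{131} = \frac{\left(-1 - \frac{1 + 0^{2}}{11}\right) + 117}{131} = \frac{\left(-1 - \frac{1 + 0}{11}\right) + 117}{131} = \frac{\left(-1 - \frac{1}{11}\right) + 117}{131} = \frac{- \frac{12}{11} + 117}{131} = \frac{1}{131} \cdot \frac{1275}{11} = \frac{1275}{1441}$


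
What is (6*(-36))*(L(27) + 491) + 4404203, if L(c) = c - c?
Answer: 4298147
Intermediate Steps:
L(c) = 0
(6*(-36))*(L(27) + 491) + 4404203 = (6*(-36))*(0 + 491) + 4404203 = -216*491 + 4404203 = -106056 + 4404203 = 4298147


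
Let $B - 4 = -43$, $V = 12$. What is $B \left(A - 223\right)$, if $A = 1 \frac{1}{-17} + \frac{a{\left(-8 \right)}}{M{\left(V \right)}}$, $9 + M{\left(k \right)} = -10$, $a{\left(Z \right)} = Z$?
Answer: $\frac{2804568}{323} \approx 8682.9$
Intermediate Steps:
$M{\left(k \right)} = -19$ ($M{\left(k \right)} = -9 - 10 = -19$)
$B = -39$ ($B = 4 - 43 = -39$)
$A = \frac{117}{323}$ ($A = 1 \frac{1}{-17} - \frac{8}{-19} = 1 \left(- \frac{1}{17}\right) - - \frac{8}{19} = - \frac{1}{17} + \frac{8}{19} = \frac{117}{323} \approx 0.36223$)
$B \left(A - 223\right) = - 39 \left(\frac{117}{323} - 223\right) = \left(-39\right) \left(- \frac{71912}{323}\right) = \frac{2804568}{323}$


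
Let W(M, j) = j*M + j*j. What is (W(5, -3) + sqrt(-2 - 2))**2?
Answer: 32 - 24*I ≈ 32.0 - 24.0*I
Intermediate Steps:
W(M, j) = j**2 + M*j (W(M, j) = M*j + j**2 = j**2 + M*j)
(W(5, -3) + sqrt(-2 - 2))**2 = (-3*(5 - 3) + sqrt(-2 - 2))**2 = (-3*2 + sqrt(-4))**2 = (-6 + 2*I)**2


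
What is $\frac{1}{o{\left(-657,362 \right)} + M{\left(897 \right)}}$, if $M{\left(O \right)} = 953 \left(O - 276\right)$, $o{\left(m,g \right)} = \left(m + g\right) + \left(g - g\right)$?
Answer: $\frac{1}{591518} \approx 1.6906 \cdot 10^{-6}$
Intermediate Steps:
$o{\left(m,g \right)} = g + m$ ($o{\left(m,g \right)} = \left(g + m\right) + 0 = g + m$)
$M{\left(O \right)} = -263028 + 953 O$ ($M{\left(O \right)} = 953 \left(-276 + O\right) = -263028 + 953 O$)
$\frac{1}{o{\left(-657,362 \right)} + M{\left(897 \right)}} = \frac{1}{\left(362 - 657\right) + \left(-263028 + 953 \cdot 897\right)} = \frac{1}{-295 + \left(-263028 + 854841\right)} = \frac{1}{-295 + 591813} = \frac{1}{591518}$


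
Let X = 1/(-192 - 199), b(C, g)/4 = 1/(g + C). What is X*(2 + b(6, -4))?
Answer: -4/391 ≈ -0.010230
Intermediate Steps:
b(C, g) = 4/(C + g) (b(C, g) = 4/(g + C) = 4/(C + g))
X = -1/391 (X = 1/(-391) = -1/391 ≈ -0.0025575)
X*(2 + b(6, -4)) = -(2 + 4/(6 - 4))/391 = -(2 + 4/2)/391 = -(2 + 4*(½))/391 = -(2 + 2)/391 = -1/391*4 = -4/391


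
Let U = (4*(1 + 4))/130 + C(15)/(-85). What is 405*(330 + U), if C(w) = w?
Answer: 29534625/221 ≈ 1.3364e+5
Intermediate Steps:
U = -5/221 (U = (4*(1 + 4))/130 + 15/(-85) = (4*5)*(1/130) + 15*(-1/85) = 20*(1/130) - 3/17 = 2/13 - 3/17 = -5/221 ≈ -0.022624)
405*(330 + U) = 405*(330 - 5/221) = 405*(72925/221) = 29534625/221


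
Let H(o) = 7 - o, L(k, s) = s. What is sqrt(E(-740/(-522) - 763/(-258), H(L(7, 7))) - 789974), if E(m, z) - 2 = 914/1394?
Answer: I*sqrt(383775188819)/697 ≈ 888.8*I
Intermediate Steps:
E(m, z) = 1851/697 (E(m, z) = 2 + 914/1394 = 2 + 914*(1/1394) = 2 + 457/697 = 1851/697)
sqrt(E(-740/(-522) - 763/(-258), H(L(7, 7))) - 789974) = sqrt(1851/697 - 789974) = sqrt(-550610027/697) = I*sqrt(383775188819)/697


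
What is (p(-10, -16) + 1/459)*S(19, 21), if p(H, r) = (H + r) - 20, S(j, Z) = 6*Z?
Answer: -295582/51 ≈ -5795.7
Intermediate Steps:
p(H, r) = -20 + H + r
(p(-10, -16) + 1/459)*S(19, 21) = ((-20 - 10 - 16) + 1/459)*(6*21) = (-46 + 1/459)*126 = -21113/459*126 = -295582/51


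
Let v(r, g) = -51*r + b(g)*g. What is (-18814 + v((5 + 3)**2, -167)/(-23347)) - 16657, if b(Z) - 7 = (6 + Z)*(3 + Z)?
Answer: -823727536/23347 ≈ -35282.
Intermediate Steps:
b(Z) = 7 + (3 + Z)*(6 + Z) (b(Z) = 7 + (6 + Z)*(3 + Z) = 7 + (3 + Z)*(6 + Z))
v(r, g) = -51*r + g*(25 + g**2 + 9*g) (v(r, g) = -51*r + (25 + g**2 + 9*g)*g = -51*r + g*(25 + g**2 + 9*g))
(-18814 + v((5 + 3)**2, -167)/(-23347)) - 16657 = (-18814 + (-51*(5 + 3)**2 - 167*(25 + (-167)**2 + 9*(-167)))/(-23347)) - 16657 = (-18814 + (-51*8**2 - 167*(25 + 27889 - 1503))*(-1/23347)) - 16657 = (-18814 + (-51*64 - 167*26411)*(-1/23347)) - 16657 = (-18814 + (-3264 - 4410637)*(-1/23347)) - 16657 = (-18814 - 4413901*(-1/23347)) - 16657 = (-18814 + 4413901/23347) - 16657 = -434836557/23347 - 16657 = -823727536/23347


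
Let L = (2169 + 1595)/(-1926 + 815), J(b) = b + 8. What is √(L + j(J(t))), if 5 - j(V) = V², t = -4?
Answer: I*√17759335/1111 ≈ 3.7931*I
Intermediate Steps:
J(b) = 8 + b
j(V) = 5 - V²
L = -3764/1111 (L = 3764/(-1111) = 3764*(-1/1111) = -3764/1111 ≈ -3.3879)
√(L + j(J(t))) = √(-3764/1111 + (5 - (8 - 4)²)) = √(-3764/1111 + (5 - 1*4²)) = √(-3764/1111 + (5 - 1*16)) = √(-3764/1111 + (5 - 16)) = √(-3764/1111 - 11) = √(-15985/1111) = I*√17759335/1111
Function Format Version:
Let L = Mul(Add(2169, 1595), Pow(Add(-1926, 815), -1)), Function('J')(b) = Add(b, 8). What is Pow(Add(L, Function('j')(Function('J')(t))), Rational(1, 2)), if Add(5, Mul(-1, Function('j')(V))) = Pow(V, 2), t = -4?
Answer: Mul(Rational(1, 1111), I, Pow(17759335, Rational(1, 2))) ≈ Mul(3.7931, I)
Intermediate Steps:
Function('J')(b) = Add(8, b)
Function('j')(V) = Add(5, Mul(-1, Pow(V, 2)))
L = Rational(-3764, 1111) (L = Mul(3764, Pow(-1111, -1)) = Mul(3764, Rational(-1, 1111)) = Rational(-3764, 1111) ≈ -3.3879)
Pow(Add(L, Function('j')(Function('J')(t))), Rational(1, 2)) = Pow(Add(Rational(-3764, 1111), Add(5, Mul(-1, Pow(Add(8, -4), 2)))), Rational(1, 2)) = Pow(Add(Rational(-3764, 1111), Add(5, Mul(-1, Pow(4, 2)))), Rational(1, 2)) = Pow(Add(Rational(-3764, 1111), Add(5, Mul(-1, 16))), Rational(1, 2)) = Pow(Add(Rational(-3764, 1111), Add(5, -16)), Rational(1, 2)) = Pow(Add(Rational(-3764, 1111), -11), Rational(1, 2)) = Pow(Rational(-15985, 1111), Rational(1, 2)) = Mul(Rational(1, 1111), I, Pow(17759335, Rational(1, 2)))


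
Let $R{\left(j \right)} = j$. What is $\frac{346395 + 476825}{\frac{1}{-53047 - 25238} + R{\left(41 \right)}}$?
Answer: $\frac{16111444425}{802421} \approx 20079.0$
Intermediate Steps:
$\frac{346395 + 476825}{\frac{1}{-53047 - 25238} + R{\left(41 \right)}} = \frac{346395 + 476825}{\frac{1}{-53047 - 25238} + 41} = \frac{823220}{\frac{1}{-78285} + 41} = \frac{823220}{- \frac{1}{78285} + 41} = \frac{823220}{\frac{3209684}{78285}} = 823220 \cdot \frac{78285}{3209684} = \frac{16111444425}{802421}$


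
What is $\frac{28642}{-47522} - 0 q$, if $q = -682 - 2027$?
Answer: $- \frac{14321}{23761} \approx -0.60271$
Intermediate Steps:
$q = -2709$ ($q = -682 - 2027 = -2709$)
$\frac{28642}{-47522} - 0 q = \frac{28642}{-47522} - 0 \left(-2709\right) = 28642 \left(- \frac{1}{47522}\right) - 0 = - \frac{14321}{23761} + 0 = - \frac{14321}{23761}$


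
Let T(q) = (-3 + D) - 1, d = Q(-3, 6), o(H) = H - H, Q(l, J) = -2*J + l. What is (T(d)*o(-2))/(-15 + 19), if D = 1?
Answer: 0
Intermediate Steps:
Q(l, J) = l - 2*J
o(H) = 0
d = -15 (d = -3 - 2*6 = -3 - 12 = -15)
T(q) = -3 (T(q) = (-3 + 1) - 1 = -2 - 1 = -3)
(T(d)*o(-2))/(-15 + 19) = (-3*0)/(-15 + 19) = 0/4 = 0*(¼) = 0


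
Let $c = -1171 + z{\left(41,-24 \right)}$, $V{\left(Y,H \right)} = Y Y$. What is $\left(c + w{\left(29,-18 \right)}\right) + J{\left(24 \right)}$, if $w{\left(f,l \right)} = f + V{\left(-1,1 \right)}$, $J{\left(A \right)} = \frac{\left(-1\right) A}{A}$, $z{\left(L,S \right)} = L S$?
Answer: $-2126$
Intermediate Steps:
$V{\left(Y,H \right)} = Y^{2}$
$c = -2155$ ($c = -1171 + 41 \left(-24\right) = -1171 - 984 = -2155$)
$J{\left(A \right)} = -1$
$w{\left(f,l \right)} = 1 + f$ ($w{\left(f,l \right)} = f + \left(-1\right)^{2} = f + 1 = 1 + f$)
$\left(c + w{\left(29,-18 \right)}\right) + J{\left(24 \right)} = \left(-2155 + \left(1 + 29\right)\right) - 1 = \left(-2155 + 30\right) - 1 = -2125 - 1 = -2126$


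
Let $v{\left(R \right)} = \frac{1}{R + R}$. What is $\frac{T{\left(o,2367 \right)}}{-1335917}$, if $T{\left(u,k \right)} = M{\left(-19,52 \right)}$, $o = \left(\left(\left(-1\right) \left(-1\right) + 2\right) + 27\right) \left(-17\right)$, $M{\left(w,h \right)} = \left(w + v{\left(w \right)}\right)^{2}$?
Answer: $- \frac{522729}{1929064148} \approx -0.00027098$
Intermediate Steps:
$v{\left(R \right)} = \frac{1}{2 R}$
$M{\left(w,h \right)} = \left(w + \frac{1}{2 w}\right)^{2}$
$o = -510$ ($o = \left(\left(1 + 2\right) + 27\right) \left(-17\right) = \left(3 + 27\right) \left(-17\right) = 30 \left(-17\right) = -510$)
$T{\left(u,k \right)} = \frac{522729}{1444}$ ($T{\left(u,k \right)} = \left(-19 + \frac{1}{2 \left(-19\right)}\right)^{2} = \left(-19 + \frac{1}{2} \left(- \frac{1}{19}\right)\right)^{2} = \left(-19 - \frac{1}{38}\right)^{2} = \left(- \frac{723}{38}\right)^{2} = \frac{522729}{1444}$)
$\frac{T{\left(o,2367 \right)}}{-1335917} = \frac{522729}{1444 \left(-1335917\right)} = \frac{522729}{1444} \left(- \frac{1}{1335917}\right) = - \frac{522729}{1929064148}$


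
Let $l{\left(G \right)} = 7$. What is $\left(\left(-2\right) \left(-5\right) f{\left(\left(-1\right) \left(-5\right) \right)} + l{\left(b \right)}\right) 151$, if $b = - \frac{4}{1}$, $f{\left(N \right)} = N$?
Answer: $8607$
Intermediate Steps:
$b = -4$ ($b = \left(-4\right) 1 = -4$)
$\left(\left(-2\right) \left(-5\right) f{\left(\left(-1\right) \left(-5\right) \right)} + l{\left(b \right)}\right) 151 = \left(\left(-2\right) \left(-5\right) \left(\left(-1\right) \left(-5\right)\right) + 7\right) 151 = \left(10 \cdot 5 + 7\right) 151 = \left(50 + 7\right) 151 = 57 \cdot 151 = 8607$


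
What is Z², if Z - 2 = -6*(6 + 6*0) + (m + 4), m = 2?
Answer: 784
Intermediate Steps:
Z = -28 (Z = 2 + (-6*(6 + 6*0) + (2 + 4)) = 2 + (-6*(6 + 0) + 6) = 2 + (-6*6 + 6) = 2 + (-36 + 6) = 2 - 30 = -28)
Z² = (-28)² = 784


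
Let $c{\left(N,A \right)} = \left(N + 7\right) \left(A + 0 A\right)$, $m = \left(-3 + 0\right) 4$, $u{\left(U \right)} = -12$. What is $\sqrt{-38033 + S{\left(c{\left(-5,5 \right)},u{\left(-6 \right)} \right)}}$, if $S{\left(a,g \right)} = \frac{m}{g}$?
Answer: $4 i \sqrt{2377} \approx 195.02 i$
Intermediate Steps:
$m = -12$ ($m = \left(-3\right) 4 = -12$)
$c{\left(N,A \right)} = A \left(7 + N\right)$ ($c{\left(N,A \right)} = \left(7 + N\right) \left(A + 0\right) = \left(7 + N\right) A = A \left(7 + N\right)$)
$S{\left(a,g \right)} = - \frac{12}{g}$
$\sqrt{-38033 + S{\left(c{\left(-5,5 \right)},u{\left(-6 \right)} \right)}} = \sqrt{-38033 - \frac{12}{-12}} = \sqrt{-38033 - -1} = \sqrt{-38033 + 1} = \sqrt{-38032} = 4 i \sqrt{2377}$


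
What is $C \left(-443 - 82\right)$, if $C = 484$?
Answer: $-254100$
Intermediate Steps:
$C \left(-443 - 82\right) = 484 \left(-443 - 82\right) = 484 \left(-525\right) = -254100$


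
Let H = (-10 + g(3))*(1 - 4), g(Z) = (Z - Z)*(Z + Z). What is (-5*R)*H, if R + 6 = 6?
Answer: 0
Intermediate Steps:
R = 0 (R = -6 + 6 = 0)
g(Z) = 0 (g(Z) = 0*(2*Z) = 0)
H = 30 (H = (-10 + 0)*(1 - 4) = -10*(-3) = 30)
(-5*R)*H = -5*0*30 = 0*30 = 0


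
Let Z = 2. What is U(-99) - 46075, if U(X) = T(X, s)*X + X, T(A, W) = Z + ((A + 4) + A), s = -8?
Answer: -27166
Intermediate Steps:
T(A, W) = 6 + 2*A (T(A, W) = 2 + ((A + 4) + A) = 2 + ((4 + A) + A) = 2 + (4 + 2*A) = 6 + 2*A)
U(X) = X + X*(6 + 2*X) (U(X) = (6 + 2*X)*X + X = X*(6 + 2*X) + X = X + X*(6 + 2*X))
U(-99) - 46075 = -99*(7 + 2*(-99)) - 46075 = -99*(7 - 198) - 46075 = -99*(-191) - 46075 = 18909 - 46075 = -27166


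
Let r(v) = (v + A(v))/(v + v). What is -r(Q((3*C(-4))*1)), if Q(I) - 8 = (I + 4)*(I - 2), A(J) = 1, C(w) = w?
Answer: -121/240 ≈ -0.50417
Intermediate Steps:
Q(I) = 8 + (-2 + I)*(4 + I) (Q(I) = 8 + (I + 4)*(I - 2) = 8 + (4 + I)*(-2 + I) = 8 + (-2 + I)*(4 + I))
r(v) = (1 + v)/(2*v) (r(v) = (v + 1)/(v + v) = (1 + v)/((2*v)) = (1 + v)*(1/(2*v)) = (1 + v)/(2*v))
-r(Q((3*C(-4))*1)) = -(1 + ((3*(-4))*1)*(2 + (3*(-4))*1))/(2*(((3*(-4))*1)*(2 + (3*(-4))*1))) = -(1 + (-12*1)*(2 - 12*1))/(2*((-12*1)*(2 - 12*1))) = -(1 - 12*(2 - 12))/(2*((-12*(2 - 12)))) = -(1 - 12*(-10))/(2*((-12*(-10)))) = -(1 + 120)/(2*120) = -121/(2*120) = -1*121/240 = -121/240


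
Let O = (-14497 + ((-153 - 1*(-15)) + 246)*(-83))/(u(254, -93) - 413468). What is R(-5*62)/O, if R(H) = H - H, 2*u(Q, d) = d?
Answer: 0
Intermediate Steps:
u(Q, d) = d/2
R(H) = 0
O = 46922/827029 (O = (-14497 + ((-153 - 1*(-15)) + 246)*(-83))/((½)*(-93) - 413468) = (-14497 + ((-153 + 15) + 246)*(-83))/(-93/2 - 413468) = (-14497 + (-138 + 246)*(-83))/(-827029/2) = (-14497 + 108*(-83))*(-2/827029) = (-14497 - 8964)*(-2/827029) = -23461*(-2/827029) = 46922/827029 ≈ 0.056736)
R(-5*62)/O = 0/(46922/827029) = 0*(827029/46922) = 0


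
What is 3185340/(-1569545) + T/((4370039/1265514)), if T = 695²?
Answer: 191881908525007998/1371794572451 ≈ 1.3988e+5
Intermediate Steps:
T = 483025
3185340/(-1569545) + T/((4370039/1265514)) = 3185340/(-1569545) + 483025/((4370039/1265514)) = 3185340*(-1/1569545) + 483025/((4370039*(1/1265514))) = -637068/313909 + 483025/(4370039/1265514) = -637068/313909 + 483025*(1265514/4370039) = -637068/313909 + 611274899850/4370039 = 191881908525007998/1371794572451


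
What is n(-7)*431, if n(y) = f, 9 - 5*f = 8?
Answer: 431/5 ≈ 86.200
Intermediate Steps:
f = 1/5 (f = 9/5 - 1/5*8 = 9/5 - 8/5 = 1/5 ≈ 0.20000)
n(y) = 1/5
n(-7)*431 = (1/5)*431 = 431/5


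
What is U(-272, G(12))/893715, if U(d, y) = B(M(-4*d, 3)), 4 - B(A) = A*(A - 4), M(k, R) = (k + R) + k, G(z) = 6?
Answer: -4739321/893715 ≈ -5.3029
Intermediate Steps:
M(k, R) = R + 2*k (M(k, R) = (R + k) + k = R + 2*k)
B(A) = 4 - A*(-4 + A) (B(A) = 4 - A*(A - 4) = 4 - A*(-4 + A))
U(d, y) = 16 - (3 - 8*d)² - 32*d (U(d, y) = 4 - (3 + 2*(-4*d))² + 4*(3 + 2*(-4*d)) = 4 - (3 - 8*d)² + 4*(3 - 8*d) = 4 - (3 - 8*d)² + (12 - 32*d) = 16 - (3 - 8*d)² - 32*d)
U(-272, G(12))/893715 = (7 - 64*(-272)² + 16*(-272))/893715 = (7 - 64*73984 - 4352)*(1/893715) = (7 - 4734976 - 4352)*(1/893715) = -4739321*1/893715 = -4739321/893715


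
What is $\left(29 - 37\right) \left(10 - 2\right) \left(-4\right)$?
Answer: $256$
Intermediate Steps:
$\left(29 - 37\right) \left(10 - 2\right) \left(-4\right) = \left(29 - 37\right) 8 \left(-4\right) = \left(-8\right) \left(-32\right) = 256$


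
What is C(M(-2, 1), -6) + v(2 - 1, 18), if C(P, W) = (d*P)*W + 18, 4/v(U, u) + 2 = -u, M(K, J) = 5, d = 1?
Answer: -61/5 ≈ -12.200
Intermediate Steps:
v(U, u) = 4/(-2 - u)
C(P, W) = 18 + P*W (C(P, W) = (1*P)*W + 18 = P*W + 18 = 18 + P*W)
C(M(-2, 1), -6) + v(2 - 1, 18) = (18 + 5*(-6)) - 4/(2 + 18) = (18 - 30) - 4/20 = -12 - 4*1/20 = -12 - ⅕ = -61/5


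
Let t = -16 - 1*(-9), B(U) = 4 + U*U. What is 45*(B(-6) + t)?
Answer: 1485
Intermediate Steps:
B(U) = 4 + U²
t = -7 (t = -16 + 9 = -7)
45*(B(-6) + t) = 45*((4 + (-6)²) - 7) = 45*((4 + 36) - 7) = 45*(40 - 7) = 45*33 = 1485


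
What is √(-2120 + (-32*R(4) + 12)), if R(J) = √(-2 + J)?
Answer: 2*√(-527 - 8*√2) ≈ 46.403*I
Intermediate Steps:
√(-2120 + (-32*R(4) + 12)) = √(-2120 + (-32*√(-2 + 4) + 12)) = √(-2120 + (-32*√2 + 12)) = √(-2120 + (12 - 32*√2)) = √(-2108 - 32*√2)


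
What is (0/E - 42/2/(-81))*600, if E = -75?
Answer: 1400/9 ≈ 155.56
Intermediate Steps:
(0/E - 42/2/(-81))*600 = (0/(-75) - 42/2/(-81))*600 = (0*(-1/75) - 42*½*(-1/81))*600 = (0 - 21*(-1/81))*600 = (0 + 7/27)*600 = (7/27)*600 = 1400/9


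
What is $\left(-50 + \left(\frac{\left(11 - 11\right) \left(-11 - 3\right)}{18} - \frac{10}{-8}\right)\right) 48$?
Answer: $-2340$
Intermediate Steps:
$\left(-50 + \left(\frac{\left(11 - 11\right) \left(-11 - 3\right)}{18} - \frac{10}{-8}\right)\right) 48 = \left(-50 + \left(0 \left(-14\right) \frac{1}{18} - - \frac{5}{4}\right)\right) 48 = \left(-50 + \left(0 \cdot \frac{1}{18} + \frac{5}{4}\right)\right) 48 = \left(-50 + \left(0 + \frac{5}{4}\right)\right) 48 = \left(-50 + \frac{5}{4}\right) 48 = \left(- \frac{195}{4}\right) 48 = -2340$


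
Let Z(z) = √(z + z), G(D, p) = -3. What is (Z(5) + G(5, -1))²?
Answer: (3 - √10)² ≈ 0.026334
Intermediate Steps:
Z(z) = √2*√z (Z(z) = √(2*z) = √2*√z)
(Z(5) + G(5, -1))² = (√2*√5 - 3)² = (√10 - 3)² = (-3 + √10)²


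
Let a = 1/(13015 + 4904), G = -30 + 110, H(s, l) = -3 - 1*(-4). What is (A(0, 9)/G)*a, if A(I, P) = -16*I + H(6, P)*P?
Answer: 1/159280 ≈ 6.2782e-6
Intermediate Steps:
H(s, l) = 1 (H(s, l) = -3 + 4 = 1)
A(I, P) = P - 16*I (A(I, P) = -16*I + 1*P = -16*I + P = P - 16*I)
G = 80
a = 1/17919 ≈ 5.5807e-5
(A(0, 9)/G)*a = ((9 - 16*0)/80)*(1/17919) = ((9 + 0)*(1/80))*(1/17919) = (9*(1/80))*(1/17919) = (9/80)*(1/17919) = 1/159280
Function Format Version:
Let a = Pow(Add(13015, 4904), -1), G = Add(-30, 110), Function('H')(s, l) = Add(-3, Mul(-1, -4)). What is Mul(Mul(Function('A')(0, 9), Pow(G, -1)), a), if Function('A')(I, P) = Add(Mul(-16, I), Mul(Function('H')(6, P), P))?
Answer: Rational(1, 159280) ≈ 6.2782e-6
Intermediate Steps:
Function('H')(s, l) = 1 (Function('H')(s, l) = Add(-3, 4) = 1)
Function('A')(I, P) = Add(P, Mul(-16, I)) (Function('A')(I, P) = Add(Mul(-16, I), Mul(1, P)) = Add(Mul(-16, I), P) = Add(P, Mul(-16, I)))
G = 80
a = Rational(1, 17919) (a = Pow(17919, -1) = Rational(1, 17919) ≈ 5.5807e-5)
Mul(Mul(Function('A')(0, 9), Pow(G, -1)), a) = Mul(Mul(Add(9, Mul(-16, 0)), Pow(80, -1)), Rational(1, 17919)) = Mul(Mul(Add(9, 0), Rational(1, 80)), Rational(1, 17919)) = Mul(Mul(9, Rational(1, 80)), Rational(1, 17919)) = Mul(Rational(9, 80), Rational(1, 17919)) = Rational(1, 159280)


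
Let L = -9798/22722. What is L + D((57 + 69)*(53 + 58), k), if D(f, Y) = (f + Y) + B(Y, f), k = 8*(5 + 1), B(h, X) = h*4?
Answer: 53872229/3787 ≈ 14226.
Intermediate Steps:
B(h, X) = 4*h
k = 48 (k = 8*6 = 48)
L = -1633/3787 (L = -9798*1/22722 = -1633/3787 ≈ -0.43121)
D(f, Y) = f + 5*Y (D(f, Y) = (f + Y) + 4*Y = (Y + f) + 4*Y = f + 5*Y)
L + D((57 + 69)*(53 + 58), k) = -1633/3787 + ((57 + 69)*(53 + 58) + 5*48) = -1633/3787 + (126*111 + 240) = -1633/3787 + (13986 + 240) = -1633/3787 + 14226 = 53872229/3787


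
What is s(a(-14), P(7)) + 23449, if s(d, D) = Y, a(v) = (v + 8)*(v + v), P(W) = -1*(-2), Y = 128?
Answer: 23577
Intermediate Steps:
P(W) = 2
a(v) = 2*v*(8 + v) (a(v) = (8 + v)*(2*v) = 2*v*(8 + v))
s(d, D) = 128
s(a(-14), P(7)) + 23449 = 128 + 23449 = 23577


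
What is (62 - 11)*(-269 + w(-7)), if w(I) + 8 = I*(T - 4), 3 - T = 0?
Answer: -13770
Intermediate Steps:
T = 3 (T = 3 - 1*0 = 3 + 0 = 3)
w(I) = -8 - I (w(I) = -8 + I*(3 - 4) = -8 + I*(-1) = -8 - I)
(62 - 11)*(-269 + w(-7)) = (62 - 11)*(-269 + (-8 - 1*(-7))) = 51*(-269 + (-8 + 7)) = 51*(-269 - 1) = 51*(-270) = -13770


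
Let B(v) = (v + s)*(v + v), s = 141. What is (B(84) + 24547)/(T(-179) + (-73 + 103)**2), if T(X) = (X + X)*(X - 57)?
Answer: 62347/85388 ≈ 0.73016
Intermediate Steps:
T(X) = 2*X*(-57 + X) (T(X) = (2*X)*(-57 + X) = 2*X*(-57 + X))
B(v) = 2*v*(141 + v) (B(v) = (v + 141)*(v + v) = (141 + v)*(2*v) = 2*v*(141 + v))
(B(84) + 24547)/(T(-179) + (-73 + 103)**2) = (2*84*(141 + 84) + 24547)/(2*(-179)*(-57 - 179) + (-73 + 103)**2) = (2*84*225 + 24547)/(2*(-179)*(-236) + 30**2) = (37800 + 24547)/(84488 + 900) = 62347/85388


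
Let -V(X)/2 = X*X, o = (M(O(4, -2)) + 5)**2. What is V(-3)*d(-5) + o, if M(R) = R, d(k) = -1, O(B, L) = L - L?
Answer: 43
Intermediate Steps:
O(B, L) = 0
o = 25 (o = (0 + 5)**2 = 5**2 = 25)
V(X) = -2*X**2 (V(X) = -2*X*X = -2*X**2)
V(-3)*d(-5) + o = -2*(-3)**2*(-1) + 25 = -2*9*(-1) + 25 = -18*(-1) + 25 = 18 + 25 = 43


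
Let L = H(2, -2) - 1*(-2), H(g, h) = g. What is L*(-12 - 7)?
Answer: -76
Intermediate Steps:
L = 4 (L = 2 - 1*(-2) = 2 + 2 = 4)
L*(-12 - 7) = 4*(-12 - 7) = 4*(-19) = -76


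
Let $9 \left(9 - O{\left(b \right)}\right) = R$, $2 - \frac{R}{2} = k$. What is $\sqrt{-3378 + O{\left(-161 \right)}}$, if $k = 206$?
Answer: $\frac{13 i \sqrt{177}}{3} \approx 57.651 i$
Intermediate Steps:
$R = -408$ ($R = 4 - 412 = -408$)
$O{\left(b \right)} = \frac{163}{3}$ ($O{\left(b \right)} = 9 - - \frac{136}{3} = 9 + \frac{136}{3} = \frac{163}{3}$)
$\sqrt{-3378 + O{\left(-161 \right)}} = \sqrt{-3378 + \frac{163}{3}} = \sqrt{- \frac{9971}{3}} = \frac{13 i \sqrt{177}}{3}$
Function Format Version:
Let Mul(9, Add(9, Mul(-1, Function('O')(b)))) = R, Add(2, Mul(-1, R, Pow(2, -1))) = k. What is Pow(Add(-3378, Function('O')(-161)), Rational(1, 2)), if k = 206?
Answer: Mul(Rational(13, 3), I, Pow(177, Rational(1, 2))) ≈ Mul(57.651, I)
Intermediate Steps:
R = -408 (R = Add(4, Mul(-2, 206)) = Add(4, -412) = -408)
Function('O')(b) = Rational(163, 3) (Function('O')(b) = Add(9, Mul(Rational(-1, 9), -408)) = Add(9, Rational(136, 3)) = Rational(163, 3))
Pow(Add(-3378, Function('O')(-161)), Rational(1, 2)) = Pow(Add(-3378, Rational(163, 3)), Rational(1, 2)) = Pow(Rational(-9971, 3), Rational(1, 2)) = Mul(Rational(13, 3), I, Pow(177, Rational(1, 2)))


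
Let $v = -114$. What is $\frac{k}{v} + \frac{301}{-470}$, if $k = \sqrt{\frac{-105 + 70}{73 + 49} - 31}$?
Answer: $- \frac{301}{470} - \frac{i \sqrt{465674}}{13908} \approx -0.64043 - 0.049066 i$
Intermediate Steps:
$k = \frac{i \sqrt{465674}}{122}$ ($k = \sqrt{- \frac{35}{122} - 31} = \sqrt{- \frac{3817}{122}} = \frac{i \sqrt{465674}}{122} \approx 5.5935 i$)
$\frac{k}{v} + \frac{301}{-470} = \frac{\frac{1}{122} i \sqrt{465674}}{-114} + \frac{301}{-470} = \frac{i \sqrt{465674}}{122} \left(- \frac{1}{114}\right) + 301 \left(- \frac{1}{470}\right) = - \frac{i \sqrt{465674}}{13908} - \frac{301}{470} = - \frac{301}{470} - \frac{i \sqrt{465674}}{13908}$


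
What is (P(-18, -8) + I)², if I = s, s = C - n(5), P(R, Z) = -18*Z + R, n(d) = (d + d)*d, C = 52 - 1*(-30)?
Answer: 24964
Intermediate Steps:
C = 82 (C = 52 + 30 = 82)
n(d) = 2*d² (n(d) = (2*d)*d = 2*d²)
P(R, Z) = R - 18*Z
s = 32 (s = 82 - 2*5² = 82 - 2*25 = 82 - 1*50 = 82 - 50 = 32)
I = 32
(P(-18, -8) + I)² = ((-18 - 18*(-8)) + 32)² = ((-18 + 144) + 32)² = (126 + 32)² = 158² = 24964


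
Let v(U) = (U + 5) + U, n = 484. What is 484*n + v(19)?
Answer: 234299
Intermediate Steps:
v(U) = 5 + 2*U (v(U) = (5 + U) + U = 5 + 2*U)
484*n + v(19) = 484*484 + (5 + 2*19) = 234256 + (5 + 38) = 234256 + 43 = 234299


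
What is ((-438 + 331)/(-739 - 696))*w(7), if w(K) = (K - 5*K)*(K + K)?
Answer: -5992/205 ≈ -29.229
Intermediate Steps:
w(K) = -8*K² (w(K) = (-4*K)*(2*K) = -8*K²)
((-438 + 331)/(-739 - 696))*w(7) = ((-438 + 331)/(-739 - 696))*(-8*7²) = (-107/(-1435))*(-8*49) = -107*(-1/1435)*(-392) = (107/1435)*(-392) = -5992/205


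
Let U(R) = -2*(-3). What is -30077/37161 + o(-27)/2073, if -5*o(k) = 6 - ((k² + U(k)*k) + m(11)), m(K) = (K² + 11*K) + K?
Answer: -93833017/128391255 ≈ -0.73084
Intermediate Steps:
U(R) = 6
m(K) = K² + 12*K
o(k) = 247/5 + k²/5 + 6*k/5 (o(k) = -(6 - ((k² + 6*k) + 11*(12 + 11)))/5 = -(6 - ((k² + 6*k) + 11*23))/5 = -(6 - ((k² + 6*k) + 253))/5 = -(6 - (253 + k² + 6*k))/5 = -(6 + (-253 - k² - 6*k))/5 = -(-247 - k² - 6*k)/5 = 247/5 + k²/5 + 6*k/5)
-30077/37161 + o(-27)/2073 = -30077/37161 + (247/5 + (⅕)*(-27)² + (6/5)*(-27))/2073 = -30077*1/37161 + (247/5 + (⅕)*729 - 162/5)*(1/2073) = -30077/37161 + (247/5 + 729/5 - 162/5)*(1/2073) = -30077/37161 + (814/5)*(1/2073) = -30077/37161 + 814/10365 = -93833017/128391255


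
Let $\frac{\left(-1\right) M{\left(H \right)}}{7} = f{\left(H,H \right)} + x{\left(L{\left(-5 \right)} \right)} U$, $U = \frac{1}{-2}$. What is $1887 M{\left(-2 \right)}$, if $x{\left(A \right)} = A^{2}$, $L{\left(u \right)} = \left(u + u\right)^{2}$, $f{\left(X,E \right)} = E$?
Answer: $66071418$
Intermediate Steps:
$L{\left(u \right)} = 4 u^{2}$ ($L{\left(u \right)} = \left(2 u\right)^{2} = 4 u^{2}$)
$U = - \frac{1}{2} \approx -0.5$
$M{\left(H \right)} = 35000 - 7 H$ ($M{\left(H \right)} = - 7 \left(H + \left(4 \left(-5\right)^{2}\right)^{2} \left(- \frac{1}{2}\right)\right) = - 7 \left(H + \left(4 \cdot 25\right)^{2} \left(- \frac{1}{2}\right)\right) = - 7 \left(H + 100^{2} \left(- \frac{1}{2}\right)\right) = - 7 \left(H + 10000 \left(- \frac{1}{2}\right)\right) = - 7 \left(H - 5000\right) = - 7 \left(-5000 + H\right) = 35000 - 7 H$)
$1887 M{\left(-2 \right)} = 1887 \left(35000 - -14\right) = 1887 \left(35000 + 14\right) = 1887 \cdot 35014 = 66071418$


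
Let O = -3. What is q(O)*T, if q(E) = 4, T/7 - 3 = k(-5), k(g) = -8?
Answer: -140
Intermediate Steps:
T = -35 (T = 21 + 7*(-8) = 21 - 56 = -35)
q(O)*T = 4*(-35) = -140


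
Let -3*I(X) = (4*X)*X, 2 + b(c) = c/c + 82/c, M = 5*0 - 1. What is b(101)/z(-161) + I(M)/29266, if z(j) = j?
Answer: 801559/713841639 ≈ 0.0011229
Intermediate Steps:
M = -1 (M = 0 - 1 = -1)
b(c) = -1 + 82/c (b(c) = -2 + (c/c + 82/c) = -2 + (1 + 82/c) = -1 + 82/c)
I(X) = -4*X²/3 (I(X) = -4*X*X/3 = -4*X²/3)
b(101)/z(-161) + I(M)/29266 = ((82 - 1*101)/101)/(-161) - 4/3*(-1)²/29266 = ((82 - 101)/101)*(-1/161) - 4/3*1*(1/29266) = ((1/101)*(-19))*(-1/161) - 4/3*1/29266 = -19/101*(-1/161) - 2/43899 = 19/16261 - 2/43899 = 801559/713841639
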